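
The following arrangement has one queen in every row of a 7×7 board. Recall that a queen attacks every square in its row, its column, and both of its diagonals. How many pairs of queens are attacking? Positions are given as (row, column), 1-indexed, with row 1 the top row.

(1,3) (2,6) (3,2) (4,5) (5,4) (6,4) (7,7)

Same column: (5,4)–(6,4) (column 4).
Same diagonal: (3,2)–(5,4) (|3−5| = |2−4| = 2); (4,5)–(5,4) (|4−5| = |5−4| = 1).
Total attacking pairs: 3.

3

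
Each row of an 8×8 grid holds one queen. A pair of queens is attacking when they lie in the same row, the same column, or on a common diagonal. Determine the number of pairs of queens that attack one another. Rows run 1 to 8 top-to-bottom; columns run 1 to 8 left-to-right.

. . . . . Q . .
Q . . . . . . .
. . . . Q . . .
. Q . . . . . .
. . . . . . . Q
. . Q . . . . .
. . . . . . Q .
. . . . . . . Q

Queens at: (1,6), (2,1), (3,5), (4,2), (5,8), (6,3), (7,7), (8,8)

2

Same column: (5,8)–(8,8) (column 8).
Same diagonal: (7,7)–(8,8) (|7−8| = |7−8| = 1).
Total attacking pairs: 2.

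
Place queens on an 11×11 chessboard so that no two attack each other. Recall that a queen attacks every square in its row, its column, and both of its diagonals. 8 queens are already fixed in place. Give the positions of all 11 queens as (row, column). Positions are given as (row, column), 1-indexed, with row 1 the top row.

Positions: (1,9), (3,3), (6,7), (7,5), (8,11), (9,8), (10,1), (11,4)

(1,9) (2,6) (3,3) (4,10) (5,2) (6,7) (7,5) (8,11) (9,8) (10,1) (11,4)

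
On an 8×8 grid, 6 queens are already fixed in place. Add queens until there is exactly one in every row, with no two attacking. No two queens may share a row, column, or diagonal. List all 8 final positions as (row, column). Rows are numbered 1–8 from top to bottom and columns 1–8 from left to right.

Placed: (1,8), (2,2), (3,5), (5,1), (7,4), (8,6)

Row 4: attacked by (1,8)→{5,8}; (2,2)→{2,4}; (3,5)→{4,5,6}; (5,1)→{1,2}; (7,4)→{1,4,7}; (8,6)→{2,6}. Safe: 3. Place at column 3.
Row 6: attacked by (1,8)→{3,8}; (2,2)→{2,6}; (3,5)→{2,5,8}; (4,3)→{1,3,5}; (5,1)→{1,2}; (7,4)→{3,4,5}; (8,6)→{4,6,8}. Safe: 7. Place at column 7.
Columns [8, 2, 5, 3, 1, 7, 4, 6], r−c [-7, 0, -2, 1, 4, -1, 3, 2], r+c [9, 4, 8, 7, 6, 13, 11, 14] are all distinct, so no two queens attack.

(1,8) (2,2) (3,5) (4,3) (5,1) (6,7) (7,4) (8,6)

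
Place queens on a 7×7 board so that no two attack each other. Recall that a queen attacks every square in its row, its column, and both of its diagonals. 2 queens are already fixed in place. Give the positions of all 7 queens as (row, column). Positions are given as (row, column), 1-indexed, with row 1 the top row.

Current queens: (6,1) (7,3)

(1,4) (2,7) (3,5) (4,2) (5,6) (6,1) (7,3)

Row 1: attacked by (6,1)→{1,6}; (7,3)→{3}. Safe: 2, 4, 5, 7. Place at column 4.
Row 2: attacked by (1,4)→{3,4,5}; (6,1)→{1,5}; (7,3)→{3}. Safe: 2, 6, 7. Place at column 7.
Row 3: attacked by (1,4)→{2,4,6}; (2,7)→{6,7}; (6,1)→{1,4}; (7,3)→{3,7}. Safe: 5. Place at column 5.
Row 4: attacked by (1,4)→{1,4,7}; (2,7)→{5,7}; (3,5)→{4,5,6}; (6,1)→{1,3}; (7,3)→{3,6}. Safe: 2. Place at column 2.
Row 5: attacked by (1,4)→{4}; (2,7)→{4,7}; (3,5)→{3,5,7}; (4,2)→{1,2,3}; (6,1)→{1,2}; (7,3)→{1,3,5}. Safe: 6. Place at column 6.
Columns [4, 7, 5, 2, 6, 1, 3], r−c [-3, -5, -2, 2, -1, 5, 4], r+c [5, 9, 8, 6, 11, 7, 10] are all distinct, so no two queens attack.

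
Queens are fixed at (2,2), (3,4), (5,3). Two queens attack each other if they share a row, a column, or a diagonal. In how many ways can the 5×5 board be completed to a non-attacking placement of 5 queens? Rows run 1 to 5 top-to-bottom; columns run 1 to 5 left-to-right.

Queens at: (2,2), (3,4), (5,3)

Branch on row 1: col 5 → 1.
Sum: 1 = 1.

1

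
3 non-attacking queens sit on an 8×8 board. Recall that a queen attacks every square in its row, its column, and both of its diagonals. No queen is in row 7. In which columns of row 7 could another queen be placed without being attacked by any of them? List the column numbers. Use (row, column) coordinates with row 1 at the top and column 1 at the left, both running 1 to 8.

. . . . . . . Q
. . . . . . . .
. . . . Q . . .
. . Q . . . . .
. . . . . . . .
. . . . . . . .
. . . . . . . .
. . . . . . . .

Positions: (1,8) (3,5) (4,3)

columns 4, 7

(1,8) attacks row 7 at column 8 and diagonals 2.
(3,5) attacks row 7 at column 5 and diagonals 1.
(4,3) attacks row 7 at column 3 and diagonals 6.
Attacked columns: {1, 2, 3, 5, 6, 8}. Safe: {4, 7}.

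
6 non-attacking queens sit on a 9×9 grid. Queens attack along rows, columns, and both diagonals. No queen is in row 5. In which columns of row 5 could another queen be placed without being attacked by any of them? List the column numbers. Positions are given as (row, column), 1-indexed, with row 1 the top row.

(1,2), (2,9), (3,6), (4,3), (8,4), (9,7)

(1,2) attacks row 5 at column 2 and diagonals 6.
(2,9) attacks row 5 at column 9 and diagonals 6.
(3,6) attacks row 5 at column 6 and diagonals 4, 8.
(4,3) attacks row 5 at column 3 and diagonals 2, 4.
(8,4) attacks row 5 at column 4 and diagonals 1, 7.
(9,7) attacks row 5 at column 7 and diagonals 3.
Attacked columns: {1, 2, 3, 4, 6, 7, 8, 9}. Safe: {5}.

columns 5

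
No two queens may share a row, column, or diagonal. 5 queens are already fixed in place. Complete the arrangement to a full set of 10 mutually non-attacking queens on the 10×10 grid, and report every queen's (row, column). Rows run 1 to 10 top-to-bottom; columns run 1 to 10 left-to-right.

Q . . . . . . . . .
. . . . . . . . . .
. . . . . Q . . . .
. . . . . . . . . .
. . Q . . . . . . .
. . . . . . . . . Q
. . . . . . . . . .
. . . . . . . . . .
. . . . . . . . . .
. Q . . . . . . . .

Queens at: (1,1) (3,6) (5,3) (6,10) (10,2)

(1,1) (2,8) (3,6) (4,9) (5,3) (6,10) (7,4) (8,7) (9,5) (10,2)

Row 2: attacked by (1,1)→{1,2}; (3,6)→{5,6,7}; (5,3)→{3,6}; (6,10)→{6,10}; (10,2)→{2,10}. Safe: 4, 8, 9. Place at column 8.
Row 4: attacked by (1,1)→{1,4}; (2,8)→{6,8,10}; (3,6)→{5,6,7}; (5,3)→{2,3,4}; (6,10)→{8,10}; (10,2)→{2,8}. Safe: 9. Place at column 9.
Row 7: attacked by (1,1)→{1,7}; (2,8)→{3,8}; (3,6)→{2,6,10}; (4,9)→{6,9}; (5,3)→{1,3,5}; (6,10)→{9,10}; (10,2)→{2,5}. Safe: 4. Place at column 4.
Row 8: attacked by (1,1)→{1,8}; (2,8)→{2,8}; (3,6)→{1,6}; (4,9)→{5,9}; (5,3)→{3,6}; (6,10)→{8,10}; (7,4)→{3,4,5}; (10,2)→{2,4}. Safe: 7. Place at column 7.
Row 9: attacked by (1,1)→{1,9}; (2,8)→{1,8}; (3,6)→{6}; (4,9)→{4,9}; (5,3)→{3,7}; (6,10)→{7,10}; (7,4)→{2,4,6}; (8,7)→{6,7,8}; (10,2)→{1,2,3}. Safe: 5. Place at column 5.
Columns [1, 8, 6, 9, 3, 10, 4, 7, 5, 2], r−c [0, -6, -3, -5, 2, -4, 3, 1, 4, 8], r+c [2, 10, 9, 13, 8, 16, 11, 15, 14, 12] are all distinct, so no two queens attack.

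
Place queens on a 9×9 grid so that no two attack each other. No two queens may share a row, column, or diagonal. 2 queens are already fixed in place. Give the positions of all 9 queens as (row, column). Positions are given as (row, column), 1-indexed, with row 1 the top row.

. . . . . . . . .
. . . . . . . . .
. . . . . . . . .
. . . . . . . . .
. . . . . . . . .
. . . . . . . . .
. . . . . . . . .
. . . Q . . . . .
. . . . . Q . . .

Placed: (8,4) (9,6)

Row 1: attacked by (8,4)→{4}; (9,6)→{6}. Safe: 1, 2, 3, 5, 7, 8, 9. Place at column 1.
Row 2: attacked by (1,1)→{1,2}; (8,4)→{4}; (9,6)→{6}. Safe: 3, 5, 7, 8, 9. Place at column 8.
Row 3: attacked by (1,1)→{1,3}; (2,8)→{7,8,9}; (8,4)→{4,9}; (9,6)→{6}. Safe: 2, 5. Place at column 5.
Row 4: attacked by (1,1)→{1,4}; (2,8)→{6,8}; (3,5)→{4,5,6}; (8,4)→{4,8}; (9,6)→{1,6}. Safe: 2, 3, 7, 9. Place at column 3.
Row 5: attacked by (1,1)→{1,5}; (2,8)→{5,8}; (3,5)→{3,5,7}; (4,3)→{2,3,4}; (8,4)→{1,4,7}; (9,6)→{2,6}. Safe: 9. Place at column 9.
Row 6: attacked by (1,1)→{1,6}; (2,8)→{4,8}; (3,5)→{2,5,8}; (4,3)→{1,3,5}; (5,9)→{8,9}; (8,4)→{2,4,6}; (9,6)→{3,6,9}. Safe: 7. Place at column 7.
Row 7: attacked by (1,1)→{1,7}; (2,8)→{3,8}; (3,5)→{1,5,9}; (4,3)→{3,6}; (5,9)→{7,9}; (6,7)→{6,7,8}; (8,4)→{3,4,5}; (9,6)→{4,6,8}. Safe: 2. Place at column 2.
Columns [1, 8, 5, 3, 9, 7, 2, 4, 6], r−c [0, -6, -2, 1, -4, -1, 5, 4, 3], r+c [2, 10, 8, 7, 14, 13, 9, 12, 15] are all distinct, so no two queens attack.

(1,1) (2,8) (3,5) (4,3) (5,9) (6,7) (7,2) (8,4) (9,6)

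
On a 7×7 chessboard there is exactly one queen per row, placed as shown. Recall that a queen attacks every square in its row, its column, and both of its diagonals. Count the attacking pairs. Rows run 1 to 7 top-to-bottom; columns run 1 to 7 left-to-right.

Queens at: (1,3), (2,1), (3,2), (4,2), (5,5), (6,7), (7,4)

Same column: (3,2)–(4,2) (column 2).
Same diagonal: (2,1)–(3,2) (|2−3| = |1−2| = 1).
Total attacking pairs: 2.

2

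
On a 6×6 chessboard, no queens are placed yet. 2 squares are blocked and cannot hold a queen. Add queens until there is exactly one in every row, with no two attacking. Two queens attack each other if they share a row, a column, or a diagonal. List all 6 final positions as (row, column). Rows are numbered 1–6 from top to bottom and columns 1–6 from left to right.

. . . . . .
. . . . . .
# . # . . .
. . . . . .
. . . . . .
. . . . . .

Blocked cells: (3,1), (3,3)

(1,2) (2,4) (3,6) (4,1) (5,3) (6,5)

Row 1: Safe: 1, 2, 3, 4, 5, 6. Place at column 2.
Row 2: attacked by (1,2)→{1,2,3}. Safe: 4, 5, 6. Place at column 4.
Row 3: attacked by (1,2)→{2,4}; (2,4)→{3,4,5}. Blocked: 1,3. Safe: 6. Place at column 6.
Row 4: attacked by (1,2)→{2,5}; (2,4)→{2,4,6}; (3,6)→{5,6}. Safe: 1, 3. Place at column 1.
Row 5: attacked by (1,2)→{2,6}; (2,4)→{1,4}; (3,6)→{4,6}; (4,1)→{1,2}. Safe: 3, 5. Place at column 3.
Row 6: attacked by (1,2)→{2}; (2,4)→{4}; (3,6)→{3,6}; (4,1)→{1,3}; (5,3)→{2,3,4}. Safe: 5. Place at column 5.
Columns [2, 4, 6, 1, 3, 5], r−c [-1, -2, -3, 3, 2, 1], r+c [3, 6, 9, 5, 8, 11] are all distinct, so no two queens attack.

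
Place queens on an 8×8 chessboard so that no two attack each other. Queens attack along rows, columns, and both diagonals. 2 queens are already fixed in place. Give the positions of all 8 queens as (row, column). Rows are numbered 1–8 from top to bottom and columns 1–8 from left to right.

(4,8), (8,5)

(1,3) (2,7) (3,2) (4,8) (5,6) (6,4) (7,1) (8,5)

Row 1: attacked by (4,8)→{5,8}; (8,5)→{5}. Safe: 1, 2, 3, 4, 6, 7. Place at column 3.
Row 2: attacked by (1,3)→{2,3,4}; (4,8)→{6,8}; (8,5)→{5}. Safe: 1, 7. Place at column 7.
Row 3: attacked by (1,3)→{1,3,5}; (2,7)→{6,7,8}; (4,8)→{7,8}; (8,5)→{5}. Safe: 2, 4. Place at column 2.
Row 5: attacked by (1,3)→{3,7}; (2,7)→{4,7}; (3,2)→{2,4}; (4,8)→{7,8}; (8,5)→{2,5,8}. Safe: 1, 6. Place at column 6.
Row 6: attacked by (1,3)→{3,8}; (2,7)→{3,7}; (3,2)→{2,5}; (4,8)→{6,8}; (5,6)→{5,6,7}; (8,5)→{3,5,7}. Safe: 1, 4. Place at column 4.
Row 7: attacked by (1,3)→{3}; (2,7)→{2,7}; (3,2)→{2,6}; (4,8)→{5,8}; (5,6)→{4,6,8}; (6,4)→{3,4,5}; (8,5)→{4,5,6}. Safe: 1. Place at column 1.
Columns [3, 7, 2, 8, 6, 4, 1, 5], r−c [-2, -5, 1, -4, -1, 2, 6, 3], r+c [4, 9, 5, 12, 11, 10, 8, 13] are all distinct, so no two queens attack.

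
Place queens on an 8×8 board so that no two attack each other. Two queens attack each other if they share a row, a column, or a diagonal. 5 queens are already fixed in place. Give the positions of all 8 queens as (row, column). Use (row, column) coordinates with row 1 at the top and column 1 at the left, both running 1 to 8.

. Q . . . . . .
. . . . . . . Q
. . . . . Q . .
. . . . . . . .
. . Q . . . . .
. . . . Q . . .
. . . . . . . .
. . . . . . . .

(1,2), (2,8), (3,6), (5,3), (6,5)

(1,2) (2,8) (3,6) (4,1) (5,3) (6,5) (7,7) (8,4)

Row 4: attacked by (1,2)→{2,5}; (2,8)→{6,8}; (3,6)→{5,6,7}; (5,3)→{2,3,4}; (6,5)→{3,5,7}. Safe: 1. Place at column 1.
Row 7: attacked by (1,2)→{2,8}; (2,8)→{3,8}; (3,6)→{2,6}; (4,1)→{1,4}; (5,3)→{1,3,5}; (6,5)→{4,5,6}. Safe: 7. Place at column 7.
Row 8: attacked by (1,2)→{2}; (2,8)→{2,8}; (3,6)→{1,6}; (4,1)→{1,5}; (5,3)→{3,6}; (6,5)→{3,5,7}; (7,7)→{6,7,8}. Safe: 4. Place at column 4.
Columns [2, 8, 6, 1, 3, 5, 7, 4], r−c [-1, -6, -3, 3, 2, 1, 0, 4], r+c [3, 10, 9, 5, 8, 11, 14, 12] are all distinct, so no two queens attack.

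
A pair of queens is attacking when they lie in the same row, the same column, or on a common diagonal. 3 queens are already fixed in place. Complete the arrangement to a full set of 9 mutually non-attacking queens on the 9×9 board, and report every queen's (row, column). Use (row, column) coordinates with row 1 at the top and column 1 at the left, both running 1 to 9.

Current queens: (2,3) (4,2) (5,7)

Row 1: attacked by (2,3)→{2,3,4}; (4,2)→{2,5}; (5,7)→{3,7}. Safe: 1, 6, 8, 9. Place at column 9.
Row 3: attacked by (1,9)→{7,9}; (2,3)→{2,3,4}; (4,2)→{1,2,3}; (5,7)→{5,7,9}. Safe: 6, 8. Place at column 6.
Row 6: attacked by (1,9)→{4,9}; (2,3)→{3,7}; (3,6)→{3,6,9}; (4,2)→{2,4}; (5,7)→{6,7,8}. Safe: 1, 5. Place at column 5.
Row 7: attacked by (1,9)→{3,9}; (2,3)→{3,8}; (3,6)→{2,6}; (4,2)→{2,5}; (5,7)→{5,7,9}; (6,5)→{4,5,6}. Safe: 1. Place at column 1.
Row 8: attacked by (1,9)→{2,9}; (2,3)→{3,9}; (3,6)→{1,6}; (4,2)→{2,6}; (5,7)→{4,7}; (6,5)→{3,5,7}; (7,1)→{1,2}. Safe: 8. Place at column 8.
Row 9: attacked by (1,9)→{1,9}; (2,3)→{3}; (3,6)→{6}; (4,2)→{2,7}; (5,7)→{3,7}; (6,5)→{2,5,8}; (7,1)→{1,3}; (8,8)→{7,8,9}. Safe: 4. Place at column 4.
Columns [9, 3, 6, 2, 7, 5, 1, 8, 4], r−c [-8, -1, -3, 2, -2, 1, 6, 0, 5], r+c [10, 5, 9, 6, 12, 11, 8, 16, 13] are all distinct, so no two queens attack.

(1,9) (2,3) (3,6) (4,2) (5,7) (6,5) (7,1) (8,8) (9,4)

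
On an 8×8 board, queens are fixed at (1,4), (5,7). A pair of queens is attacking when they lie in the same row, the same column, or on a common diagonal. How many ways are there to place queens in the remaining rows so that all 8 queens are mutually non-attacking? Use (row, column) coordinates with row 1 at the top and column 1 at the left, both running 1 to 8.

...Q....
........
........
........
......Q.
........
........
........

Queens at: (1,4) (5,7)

3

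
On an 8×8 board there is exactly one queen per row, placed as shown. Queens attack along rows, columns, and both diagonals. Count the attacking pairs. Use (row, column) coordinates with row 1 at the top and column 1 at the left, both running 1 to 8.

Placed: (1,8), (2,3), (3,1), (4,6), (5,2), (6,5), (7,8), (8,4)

2

Same column: (1,8)–(7,8) (column 8).
Same diagonal: (2,3)–(7,8) (|2−7| = |3−8| = 5).
Total attacking pairs: 2.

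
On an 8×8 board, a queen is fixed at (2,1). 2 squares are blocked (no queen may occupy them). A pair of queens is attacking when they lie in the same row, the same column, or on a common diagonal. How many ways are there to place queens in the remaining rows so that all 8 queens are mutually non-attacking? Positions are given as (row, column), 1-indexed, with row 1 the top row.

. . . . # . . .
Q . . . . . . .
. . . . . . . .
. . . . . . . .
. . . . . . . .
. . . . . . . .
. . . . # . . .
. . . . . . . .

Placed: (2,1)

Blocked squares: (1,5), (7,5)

5

Branch on row 1: col 3 → 1; col 4 → 2; col 6 → 1; col 7 → 1; col 8 → 0.
Sum: 1 + 2 + 1 + 1 + 0 = 5.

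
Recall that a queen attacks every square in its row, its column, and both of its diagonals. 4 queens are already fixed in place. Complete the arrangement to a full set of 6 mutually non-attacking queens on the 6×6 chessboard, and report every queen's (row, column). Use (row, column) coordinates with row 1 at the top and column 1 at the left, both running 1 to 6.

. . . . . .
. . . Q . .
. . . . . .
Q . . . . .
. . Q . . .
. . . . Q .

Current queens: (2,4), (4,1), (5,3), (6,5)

(1,2) (2,4) (3,6) (4,1) (5,3) (6,5)

Row 1: attacked by (2,4)→{3,4,5}; (4,1)→{1,4}; (5,3)→{3}; (6,5)→{5}. Safe: 2, 6. Place at column 2.
Row 3: attacked by (1,2)→{2,4}; (2,4)→{3,4,5}; (4,1)→{1,2}; (5,3)→{1,3,5}; (6,5)→{2,5}. Safe: 6. Place at column 6.
Columns [2, 4, 6, 1, 3, 5], r−c [-1, -2, -3, 3, 2, 1], r+c [3, 6, 9, 5, 8, 11] are all distinct, so no two queens attack.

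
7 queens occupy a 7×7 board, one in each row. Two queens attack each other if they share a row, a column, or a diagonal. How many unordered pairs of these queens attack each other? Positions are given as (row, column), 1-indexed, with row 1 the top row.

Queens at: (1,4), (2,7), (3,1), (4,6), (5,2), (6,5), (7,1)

Same column: (3,1)–(7,1) (column 1).
Total attacking pairs: 1.

1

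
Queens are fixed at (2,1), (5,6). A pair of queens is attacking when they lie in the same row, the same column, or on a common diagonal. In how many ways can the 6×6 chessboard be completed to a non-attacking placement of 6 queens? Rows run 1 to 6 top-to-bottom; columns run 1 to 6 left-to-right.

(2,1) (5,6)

Branch on row 1: col 3 → 0; col 4 → 1; col 5 → 0.
Sum: 0 + 1 + 0 = 1.

1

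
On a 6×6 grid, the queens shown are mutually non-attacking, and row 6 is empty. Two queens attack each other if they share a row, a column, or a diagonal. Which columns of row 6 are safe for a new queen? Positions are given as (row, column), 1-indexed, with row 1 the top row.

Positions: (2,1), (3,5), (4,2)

columns 3, 6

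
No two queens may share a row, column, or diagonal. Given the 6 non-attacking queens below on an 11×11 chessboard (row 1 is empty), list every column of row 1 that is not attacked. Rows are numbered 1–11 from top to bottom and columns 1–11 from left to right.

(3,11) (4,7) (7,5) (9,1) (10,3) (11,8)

columns 2, 6

(3,11) attacks row 1 at column 11 and diagonals 9.
(4,7) attacks row 1 at column 7 and diagonals 4, 10.
(7,5) attacks row 1 at column 5 and diagonals 11.
(9,1) attacks row 1 at column 1 and diagonals 9.
(10,3) attacks row 1 at column 3.
(11,8) attacks row 1 at column 8.
Attacked columns: {1, 3, 4, 5, 7, 8, 9, 10, 11}. Safe: {2, 6}.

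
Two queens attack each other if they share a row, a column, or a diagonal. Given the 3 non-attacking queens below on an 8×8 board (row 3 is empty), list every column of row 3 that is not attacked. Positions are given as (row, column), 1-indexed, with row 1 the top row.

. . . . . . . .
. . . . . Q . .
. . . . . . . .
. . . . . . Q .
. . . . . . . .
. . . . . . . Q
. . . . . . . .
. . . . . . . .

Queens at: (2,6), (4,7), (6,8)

(2,6) attacks row 3 at column 6 and diagonals 5, 7.
(4,7) attacks row 3 at column 7 and diagonals 6, 8.
(6,8) attacks row 3 at column 8 and diagonals 5.
Attacked columns: {5, 6, 7, 8}. Safe: {1, 2, 3, 4}.

columns 1, 2, 3, 4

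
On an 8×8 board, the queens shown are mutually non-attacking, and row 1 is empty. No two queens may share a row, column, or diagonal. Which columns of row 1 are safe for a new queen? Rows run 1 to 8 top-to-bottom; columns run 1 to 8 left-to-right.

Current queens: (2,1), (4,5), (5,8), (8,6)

(2,1) attacks row 1 at column 1 and diagonals 2.
(4,5) attacks row 1 at column 5 and diagonals 2, 8.
(5,8) attacks row 1 at column 8 and diagonals 4.
(8,6) attacks row 1 at column 6.
Attacked columns: {1, 2, 4, 5, 6, 8}. Safe: {3, 7}.

columns 3, 7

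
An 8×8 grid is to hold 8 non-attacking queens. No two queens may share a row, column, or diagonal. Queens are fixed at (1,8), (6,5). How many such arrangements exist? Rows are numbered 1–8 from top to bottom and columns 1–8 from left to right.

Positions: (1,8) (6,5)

Branch on row 2: col 2 → 1; col 3 → 1; col 4 → 0; col 6 → 0.
Sum: 1 + 1 + 0 + 0 = 2.

2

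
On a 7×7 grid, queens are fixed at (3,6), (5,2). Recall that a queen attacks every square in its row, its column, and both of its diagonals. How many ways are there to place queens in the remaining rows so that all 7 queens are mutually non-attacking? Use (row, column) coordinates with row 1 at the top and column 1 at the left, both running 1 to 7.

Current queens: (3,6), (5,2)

Branch on row 1: col 1 → 0; col 3 → 1; col 5 → 1; col 7 → 0.
Sum: 0 + 1 + 1 + 0 = 2.

2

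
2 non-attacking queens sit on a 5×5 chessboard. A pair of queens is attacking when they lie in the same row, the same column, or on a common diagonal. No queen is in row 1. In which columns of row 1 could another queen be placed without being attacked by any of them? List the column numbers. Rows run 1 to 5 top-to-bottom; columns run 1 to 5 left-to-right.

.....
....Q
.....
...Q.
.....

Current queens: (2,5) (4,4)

columns 2, 3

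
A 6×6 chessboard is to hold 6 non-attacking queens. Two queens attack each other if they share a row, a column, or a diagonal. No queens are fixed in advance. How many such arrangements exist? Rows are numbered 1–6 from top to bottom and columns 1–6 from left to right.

4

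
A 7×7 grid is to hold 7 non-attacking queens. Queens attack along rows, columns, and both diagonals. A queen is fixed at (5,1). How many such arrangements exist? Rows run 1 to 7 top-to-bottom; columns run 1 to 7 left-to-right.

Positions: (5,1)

Branch on row 1: col 2 → 2; col 3 → 1; col 4 → 0; col 6 → 2; col 7 → 1.
Sum: 2 + 1 + 0 + 2 + 1 = 6.

6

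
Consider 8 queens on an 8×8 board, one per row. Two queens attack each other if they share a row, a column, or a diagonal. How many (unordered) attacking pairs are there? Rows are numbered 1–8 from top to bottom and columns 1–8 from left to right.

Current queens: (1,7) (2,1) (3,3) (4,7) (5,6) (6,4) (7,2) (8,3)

6

Same column: (1,7)–(4,7) (column 7); (3,3)–(8,3) (column 3).
Same diagonal: (4,7)–(5,6) (|4−5| = |7−6| = 1); (4,7)–(8,3) (|4−8| = |7−3| = 4); (5,6)–(8,3) (|5−8| = |6−3| = 3); (7,2)–(8,3) (|7−8| = |2−3| = 1).
Total attacking pairs: 6.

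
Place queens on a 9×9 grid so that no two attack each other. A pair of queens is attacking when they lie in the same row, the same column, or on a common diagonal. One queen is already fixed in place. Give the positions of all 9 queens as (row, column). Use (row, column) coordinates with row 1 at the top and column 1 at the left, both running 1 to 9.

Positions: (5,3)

(1,2) (2,8) (3,6) (4,9) (5,3) (6,1) (7,4) (8,7) (9,5)

Row 1: attacked by (5,3)→{3,7}. Safe: 1, 2, 4, 5, 6, 8, 9. Place at column 2.
Row 2: attacked by (1,2)→{1,2,3}; (5,3)→{3,6}. Safe: 4, 5, 7, 8, 9. Place at column 8.
Row 3: attacked by (1,2)→{2,4}; (2,8)→{7,8,9}; (5,3)→{1,3,5}. Safe: 6. Place at column 6.
Row 4: attacked by (1,2)→{2,5}; (2,8)→{6,8}; (3,6)→{5,6,7}; (5,3)→{2,3,4}. Safe: 1, 9. Place at column 9.
Row 6: attacked by (1,2)→{2,7}; (2,8)→{4,8}; (3,6)→{3,6,9}; (4,9)→{7,9}; (5,3)→{2,3,4}. Safe: 1, 5. Place at column 1.
Row 7: attacked by (1,2)→{2,8}; (2,8)→{3,8}; (3,6)→{2,6}; (4,9)→{6,9}; (5,3)→{1,3,5}; (6,1)→{1,2}. Safe: 4, 7. Place at column 4.
Row 8: attacked by (1,2)→{2,9}; (2,8)→{2,8}; (3,6)→{1,6}; (4,9)→{5,9}; (5,3)→{3,6}; (6,1)→{1,3}; (7,4)→{3,4,5}. Safe: 7. Place at column 7.
Row 9: attacked by (1,2)→{2}; (2,8)→{1,8}; (3,6)→{6}; (4,9)→{4,9}; (5,3)→{3,7}; (6,1)→{1,4}; (7,4)→{2,4,6}; (8,7)→{6,7,8}. Safe: 5. Place at column 5.
Columns [2, 8, 6, 9, 3, 1, 4, 7, 5], r−c [-1, -6, -3, -5, 2, 5, 3, 1, 4], r+c [3, 10, 9, 13, 8, 7, 11, 15, 14] are all distinct, so no two queens attack.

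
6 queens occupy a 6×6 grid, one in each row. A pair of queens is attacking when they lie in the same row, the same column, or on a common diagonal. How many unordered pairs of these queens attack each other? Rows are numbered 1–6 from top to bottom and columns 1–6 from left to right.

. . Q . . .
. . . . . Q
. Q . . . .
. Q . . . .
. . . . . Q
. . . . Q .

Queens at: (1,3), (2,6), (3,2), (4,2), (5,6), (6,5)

Same column: (2,6)–(5,6) (column 6); (3,2)–(4,2) (column 2).
Same diagonal: (3,2)–(6,5) (|3−6| = |2−5| = 3); (5,6)–(6,5) (|5−6| = |6−5| = 1).
Total attacking pairs: 4.

4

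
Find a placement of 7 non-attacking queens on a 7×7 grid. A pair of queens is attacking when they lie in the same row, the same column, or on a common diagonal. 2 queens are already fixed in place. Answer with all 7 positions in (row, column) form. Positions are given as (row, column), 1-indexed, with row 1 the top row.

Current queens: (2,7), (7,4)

(1,2) (2,7) (3,5) (4,3) (5,1) (6,6) (7,4)

Row 1: attacked by (2,7)→{6,7}; (7,4)→{4}. Safe: 1, 2, 3, 5. Place at column 2.
Row 3: attacked by (1,2)→{2,4}; (2,7)→{6,7}; (7,4)→{4}. Safe: 1, 3, 5. Place at column 5.
Row 4: attacked by (1,2)→{2,5}; (2,7)→{5,7}; (3,5)→{4,5,6}; (7,4)→{1,4,7}. Safe: 3. Place at column 3.
Row 5: attacked by (1,2)→{2,6}; (2,7)→{4,7}; (3,5)→{3,5,7}; (4,3)→{2,3,4}; (7,4)→{2,4,6}. Safe: 1. Place at column 1.
Row 6: attacked by (1,2)→{2,7}; (2,7)→{3,7}; (3,5)→{2,5}; (4,3)→{1,3,5}; (5,1)→{1,2}; (7,4)→{3,4,5}. Safe: 6. Place at column 6.
Columns [2, 7, 5, 3, 1, 6, 4], r−c [-1, -5, -2, 1, 4, 0, 3], r+c [3, 9, 8, 7, 6, 12, 11] are all distinct, so no two queens attack.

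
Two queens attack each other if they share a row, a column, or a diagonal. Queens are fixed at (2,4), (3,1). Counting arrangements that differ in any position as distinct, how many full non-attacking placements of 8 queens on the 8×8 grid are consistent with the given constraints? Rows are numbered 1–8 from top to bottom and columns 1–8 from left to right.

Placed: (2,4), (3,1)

Branch on row 1: col 2 → 0; col 6 → 1; col 7 → 0; col 8 → 1.
Sum: 0 + 1 + 0 + 1 = 2.

2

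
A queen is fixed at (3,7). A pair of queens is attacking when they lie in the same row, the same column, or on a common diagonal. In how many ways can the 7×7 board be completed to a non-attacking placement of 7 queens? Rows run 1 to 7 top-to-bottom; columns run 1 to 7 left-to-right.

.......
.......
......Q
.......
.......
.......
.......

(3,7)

Branch on row 1: col 1 → 1; col 2 → 1; col 3 → 1; col 4 → 1; col 6 → 2.
Sum: 1 + 1 + 1 + 1 + 2 = 6.

6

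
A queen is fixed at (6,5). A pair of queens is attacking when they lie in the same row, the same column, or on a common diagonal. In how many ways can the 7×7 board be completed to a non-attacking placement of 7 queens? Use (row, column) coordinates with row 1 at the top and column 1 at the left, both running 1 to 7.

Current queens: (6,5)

Branch on row 1: col 1 → 1; col 2 → 1; col 3 → 0; col 4 → 1; col 6 → 3; col 7 → 0.
Sum: 1 + 1 + 0 + 1 + 3 + 0 = 6.

6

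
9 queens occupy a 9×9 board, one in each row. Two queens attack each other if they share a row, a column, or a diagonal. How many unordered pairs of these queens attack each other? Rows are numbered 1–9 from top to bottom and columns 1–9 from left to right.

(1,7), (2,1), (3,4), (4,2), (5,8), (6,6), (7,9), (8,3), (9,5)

0

All columns are distinct and no two queens satisfy |Δrow| = |Δcol|, so no pair attacks.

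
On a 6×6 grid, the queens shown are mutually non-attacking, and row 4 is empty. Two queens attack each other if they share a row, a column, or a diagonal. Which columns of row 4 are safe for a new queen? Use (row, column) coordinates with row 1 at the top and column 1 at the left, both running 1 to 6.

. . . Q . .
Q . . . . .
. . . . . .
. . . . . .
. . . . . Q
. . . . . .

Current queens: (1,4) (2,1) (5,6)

columns 2

(1,4) attacks row 4 at column 4 and diagonals 1.
(2,1) attacks row 4 at column 1 and diagonals 3.
(5,6) attacks row 4 at column 6 and diagonals 5.
Attacked columns: {1, 3, 4, 5, 6}. Safe: {2}.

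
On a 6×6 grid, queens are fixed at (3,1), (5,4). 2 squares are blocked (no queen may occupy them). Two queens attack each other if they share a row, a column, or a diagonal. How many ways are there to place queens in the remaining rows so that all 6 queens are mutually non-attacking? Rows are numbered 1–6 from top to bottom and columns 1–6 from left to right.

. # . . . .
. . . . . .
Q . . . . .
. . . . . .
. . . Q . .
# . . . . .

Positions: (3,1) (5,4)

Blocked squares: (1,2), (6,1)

1

Branch on row 1: col 5 → 1; col 6 → 0.
Sum: 1 + 0 = 1.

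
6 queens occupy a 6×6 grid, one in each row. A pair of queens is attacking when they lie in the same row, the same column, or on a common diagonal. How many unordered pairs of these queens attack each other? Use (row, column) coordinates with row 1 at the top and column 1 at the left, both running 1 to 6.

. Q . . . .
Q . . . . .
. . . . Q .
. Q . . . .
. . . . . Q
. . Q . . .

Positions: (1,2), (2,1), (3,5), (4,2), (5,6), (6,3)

3

Same column: (1,2)–(4,2) (column 2).
Same diagonal: (1,2)–(2,1) (|1−2| = |2−1| = 1); (1,2)–(5,6) (|1−5| = |2−6| = 4).
Total attacking pairs: 3.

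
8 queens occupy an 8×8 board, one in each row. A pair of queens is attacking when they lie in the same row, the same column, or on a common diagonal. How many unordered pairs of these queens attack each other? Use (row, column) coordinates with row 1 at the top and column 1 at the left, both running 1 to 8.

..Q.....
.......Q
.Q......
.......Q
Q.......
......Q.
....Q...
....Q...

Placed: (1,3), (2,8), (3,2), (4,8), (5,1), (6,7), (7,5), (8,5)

4

Same column: (2,8)–(4,8) (column 8); (7,5)–(8,5) (column 5).
Same diagonal: (4,8)–(7,5) (|4−7| = |8−5| = 3); (6,7)–(8,5) (|6−8| = |7−5| = 2).
Total attacking pairs: 4.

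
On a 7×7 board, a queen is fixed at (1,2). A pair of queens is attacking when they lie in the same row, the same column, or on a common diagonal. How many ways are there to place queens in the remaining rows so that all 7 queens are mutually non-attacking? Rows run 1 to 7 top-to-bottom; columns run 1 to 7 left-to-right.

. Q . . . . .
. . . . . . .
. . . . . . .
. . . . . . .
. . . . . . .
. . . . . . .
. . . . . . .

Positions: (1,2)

7

Branch on row 2: col 4 → 2; col 5 → 3; col 6 → 1; col 7 → 1.
Sum: 2 + 3 + 1 + 1 = 7.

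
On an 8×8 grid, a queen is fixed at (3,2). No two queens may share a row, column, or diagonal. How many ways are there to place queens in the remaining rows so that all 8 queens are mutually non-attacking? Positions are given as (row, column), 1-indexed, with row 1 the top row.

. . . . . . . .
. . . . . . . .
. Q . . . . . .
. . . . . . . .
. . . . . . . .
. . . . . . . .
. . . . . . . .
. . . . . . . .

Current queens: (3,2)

Branch on row 1: col 1 → 0; col 3 → 7; col 5 → 3; col 6 → 2; col 7 → 2; col 8 → 0.
Sum: 0 + 7 + 3 + 2 + 2 + 0 = 14.

14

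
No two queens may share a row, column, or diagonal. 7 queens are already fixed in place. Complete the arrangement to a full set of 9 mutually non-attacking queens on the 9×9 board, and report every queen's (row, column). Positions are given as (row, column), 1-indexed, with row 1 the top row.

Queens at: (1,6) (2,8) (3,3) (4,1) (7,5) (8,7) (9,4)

Row 5: attacked by (1,6)→{2,6}; (2,8)→{5,8}; (3,3)→{1,3,5}; (4,1)→{1,2}; (7,5)→{3,5,7}; (8,7)→{4,7}; (9,4)→{4,8}. Safe: 9. Place at column 9.
Row 6: attacked by (1,6)→{1,6}; (2,8)→{4,8}; (3,3)→{3,6}; (4,1)→{1,3}; (5,9)→{8,9}; (7,5)→{4,5,6}; (8,7)→{5,7,9}; (9,4)→{1,4,7}. Safe: 2. Place at column 2.
Columns [6, 8, 3, 1, 9, 2, 5, 7, 4], r−c [-5, -6, 0, 3, -4, 4, 2, 1, 5], r+c [7, 10, 6, 5, 14, 8, 12, 15, 13] are all distinct, so no two queens attack.

(1,6) (2,8) (3,3) (4,1) (5,9) (6,2) (7,5) (8,7) (9,4)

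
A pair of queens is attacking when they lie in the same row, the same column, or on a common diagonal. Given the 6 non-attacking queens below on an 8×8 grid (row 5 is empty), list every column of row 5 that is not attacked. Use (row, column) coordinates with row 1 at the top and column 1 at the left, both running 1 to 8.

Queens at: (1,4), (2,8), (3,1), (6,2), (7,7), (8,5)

columns 6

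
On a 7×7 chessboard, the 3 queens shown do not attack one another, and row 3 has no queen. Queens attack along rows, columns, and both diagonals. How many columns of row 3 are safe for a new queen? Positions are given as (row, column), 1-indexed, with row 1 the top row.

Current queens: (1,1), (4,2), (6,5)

(1,1) attacks row 3 at column 1 and diagonals 3.
(4,2) attacks row 3 at column 2 and diagonals 1, 3.
(6,5) attacks row 3 at column 5 and diagonals 2.
Attacked columns: {1, 2, 3, 5}. Safe: {4, 6, 7}.

3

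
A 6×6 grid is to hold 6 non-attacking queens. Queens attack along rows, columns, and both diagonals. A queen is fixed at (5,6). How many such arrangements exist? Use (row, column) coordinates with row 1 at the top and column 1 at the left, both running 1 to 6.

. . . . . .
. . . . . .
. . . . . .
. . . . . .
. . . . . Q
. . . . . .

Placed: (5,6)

1

Branch on row 1: col 1 → 0; col 3 → 0; col 4 → 1; col 5 → 0.
Sum: 0 + 0 + 1 + 0 = 1.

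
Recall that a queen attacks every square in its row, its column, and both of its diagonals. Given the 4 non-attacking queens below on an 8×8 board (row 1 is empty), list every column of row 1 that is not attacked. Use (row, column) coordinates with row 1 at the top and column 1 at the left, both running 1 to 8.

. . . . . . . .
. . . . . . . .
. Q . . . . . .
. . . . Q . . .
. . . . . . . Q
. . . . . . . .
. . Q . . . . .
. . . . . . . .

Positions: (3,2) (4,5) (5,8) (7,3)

(3,2) attacks row 1 at column 2 and diagonals 4.
(4,5) attacks row 1 at column 5 and diagonals 2, 8.
(5,8) attacks row 1 at column 8 and diagonals 4.
(7,3) attacks row 1 at column 3.
Attacked columns: {2, 3, 4, 5, 8}. Safe: {1, 6, 7}.

columns 1, 6, 7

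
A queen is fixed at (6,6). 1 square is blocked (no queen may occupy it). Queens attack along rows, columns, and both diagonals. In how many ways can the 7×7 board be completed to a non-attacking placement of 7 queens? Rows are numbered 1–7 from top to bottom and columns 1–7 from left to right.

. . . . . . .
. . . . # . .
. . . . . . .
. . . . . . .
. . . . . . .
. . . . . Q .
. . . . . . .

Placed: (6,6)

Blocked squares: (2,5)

3

Branch on row 1: col 2 → 1; col 3 → 0; col 4 → 0; col 5 → 1; col 7 → 1.
Sum: 1 + 0 + 0 + 1 + 1 = 3.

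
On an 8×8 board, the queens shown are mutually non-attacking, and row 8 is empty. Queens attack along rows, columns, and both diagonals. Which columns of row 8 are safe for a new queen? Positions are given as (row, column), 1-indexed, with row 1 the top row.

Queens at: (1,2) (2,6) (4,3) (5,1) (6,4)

columns 5, 8

(1,2) attacks row 8 at column 2.
(2,6) attacks row 8 at column 6.
(4,3) attacks row 8 at column 3 and diagonals 7.
(5,1) attacks row 8 at column 1 and diagonals 4.
(6,4) attacks row 8 at column 4 and diagonals 2, 6.
Attacked columns: {1, 2, 3, 4, 6, 7}. Safe: {5, 8}.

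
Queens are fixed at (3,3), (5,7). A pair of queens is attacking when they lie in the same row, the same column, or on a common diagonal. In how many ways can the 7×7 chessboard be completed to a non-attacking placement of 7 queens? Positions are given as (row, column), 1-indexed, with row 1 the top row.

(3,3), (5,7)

Branch on row 1: col 2 → 1; col 4 → 0; col 6 → 1.
Sum: 1 + 0 + 1 = 2.

2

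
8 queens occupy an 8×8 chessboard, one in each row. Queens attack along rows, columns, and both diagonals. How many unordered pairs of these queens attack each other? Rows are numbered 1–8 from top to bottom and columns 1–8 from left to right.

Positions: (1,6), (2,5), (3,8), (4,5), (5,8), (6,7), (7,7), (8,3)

9

Same column: (2,5)–(4,5) (column 5); (3,8)–(5,8) (column 8); (6,7)–(7,7) (column 7).
Same diagonal: (1,6)–(2,5) (|1−2| = |6−5| = 1); (1,6)–(3,8) (|1−3| = |6−8| = 2); (2,5)–(5,8) (|2−5| = |5−8| = 3); (3,8)–(8,3) (|3−8| = |8−3| = 5); (4,5)–(6,7) (|4−6| = |5−7| = 2); (5,8)–(6,7) (|5−6| = |8−7| = 1).
Total attacking pairs: 9.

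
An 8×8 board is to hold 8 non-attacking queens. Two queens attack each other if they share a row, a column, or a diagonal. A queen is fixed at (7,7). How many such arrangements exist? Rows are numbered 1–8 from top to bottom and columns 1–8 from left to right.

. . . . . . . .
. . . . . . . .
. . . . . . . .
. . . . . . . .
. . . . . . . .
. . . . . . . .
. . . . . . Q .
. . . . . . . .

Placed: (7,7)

16

Branch on row 1: col 2 → 3; col 3 → 5; col 4 → 2; col 5 → 1; col 6 → 3; col 8 → 2.
Sum: 3 + 5 + 2 + 1 + 3 + 2 = 16.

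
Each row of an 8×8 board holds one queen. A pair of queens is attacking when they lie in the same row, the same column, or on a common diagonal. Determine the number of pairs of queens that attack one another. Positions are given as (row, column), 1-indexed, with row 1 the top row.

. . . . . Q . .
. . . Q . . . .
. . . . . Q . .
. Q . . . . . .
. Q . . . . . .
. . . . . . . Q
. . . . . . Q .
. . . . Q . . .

7

Same column: (1,6)–(3,6) (column 6); (4,2)–(5,2) (column 2).
Same diagonal: (1,6)–(5,2) (|1−5| = |6−2| = 4); (2,4)–(4,2) (|2−4| = |4−2| = 2); (2,4)–(6,8) (|2−6| = |4−8| = 4); (5,2)–(8,5) (|5−8| = |2−5| = 3); (6,8)–(7,7) (|6−7| = |8−7| = 1).
Total attacking pairs: 7.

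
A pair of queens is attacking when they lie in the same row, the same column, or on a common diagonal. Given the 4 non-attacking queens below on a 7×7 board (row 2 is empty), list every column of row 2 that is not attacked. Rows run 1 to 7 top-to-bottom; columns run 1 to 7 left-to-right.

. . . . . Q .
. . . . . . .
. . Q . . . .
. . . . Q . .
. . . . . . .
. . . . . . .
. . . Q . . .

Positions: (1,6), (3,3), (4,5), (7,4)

(1,6) attacks row 2 at column 6 and diagonals 5, 7.
(3,3) attacks row 2 at column 3 and diagonals 2, 4.
(4,5) attacks row 2 at column 5 and diagonals 3, 7.
(7,4) attacks row 2 at column 4.
Attacked columns: {2, 3, 4, 5, 6, 7}. Safe: {1}.

columns 1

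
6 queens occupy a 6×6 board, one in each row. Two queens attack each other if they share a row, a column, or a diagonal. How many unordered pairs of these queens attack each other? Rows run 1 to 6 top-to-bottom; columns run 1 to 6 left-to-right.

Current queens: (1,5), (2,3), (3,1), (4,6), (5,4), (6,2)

All columns are distinct and no two queens satisfy |Δrow| = |Δcol|, so no pair attacks.

0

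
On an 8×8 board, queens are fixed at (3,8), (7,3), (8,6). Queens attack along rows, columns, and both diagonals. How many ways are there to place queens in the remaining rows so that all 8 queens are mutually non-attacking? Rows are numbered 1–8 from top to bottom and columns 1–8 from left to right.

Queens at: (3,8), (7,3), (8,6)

3

Branch on row 1: col 1 → 0; col 2 → 0; col 4 → 1; col 5 → 2; col 7 → 0.
Sum: 0 + 0 + 1 + 2 + 0 = 3.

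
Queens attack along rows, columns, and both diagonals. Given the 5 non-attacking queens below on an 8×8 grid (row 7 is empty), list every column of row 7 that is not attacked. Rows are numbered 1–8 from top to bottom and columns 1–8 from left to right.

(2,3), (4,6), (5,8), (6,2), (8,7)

columns 4, 5

(2,3) attacks row 7 at column 3 and diagonals 8.
(4,6) attacks row 7 at column 6 and diagonals 3.
(5,8) attacks row 7 at column 8 and diagonals 6.
(6,2) attacks row 7 at column 2 and diagonals 1, 3.
(8,7) attacks row 7 at column 7 and diagonals 6, 8.
Attacked columns: {1, 2, 3, 6, 7, 8}. Safe: {4, 5}.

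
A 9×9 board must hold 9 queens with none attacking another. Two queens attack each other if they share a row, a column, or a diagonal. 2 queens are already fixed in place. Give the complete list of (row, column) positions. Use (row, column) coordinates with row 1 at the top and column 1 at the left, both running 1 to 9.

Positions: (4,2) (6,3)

Row 1: attacked by (4,2)→{2,5}; (6,3)→{3,8}. Safe: 1, 4, 6, 7, 9. Place at column 6.
Row 2: attacked by (1,6)→{5,6,7}; (4,2)→{2,4}; (6,3)→{3,7}. Safe: 1, 8, 9. Place at column 9.
Row 3: attacked by (1,6)→{4,6,8}; (2,9)→{8,9}; (4,2)→{1,2,3}; (6,3)→{3,6}. Safe: 5, 7. Place at column 5.
Row 5: attacked by (1,6)→{2,6}; (2,9)→{6,9}; (3,5)→{3,5,7}; (4,2)→{1,2,3}; (6,3)→{2,3,4}. Safe: 8. Place at column 8.
Row 7: attacked by (1,6)→{6}; (2,9)→{4,9}; (3,5)→{1,5,9}; (4,2)→{2,5}; (5,8)→{6,8}; (6,3)→{2,3,4}. Safe: 7. Place at column 7.
Row 8: attacked by (1,6)→{6}; (2,9)→{3,9}; (3,5)→{5}; (4,2)→{2,6}; (5,8)→{5,8}; (6,3)→{1,3,5}; (7,7)→{6,7,8}. Safe: 4. Place at column 4.
Row 9: attacked by (1,6)→{6}; (2,9)→{2,9}; (3,5)→{5}; (4,2)→{2,7}; (5,8)→{4,8}; (6,3)→{3,6}; (7,7)→{5,7,9}; (8,4)→{3,4,5}. Safe: 1. Place at column 1.
Columns [6, 9, 5, 2, 8, 3, 7, 4, 1], r−c [-5, -7, -2, 2, -3, 3, 0, 4, 8], r+c [7, 11, 8, 6, 13, 9, 14, 12, 10] are all distinct, so no two queens attack.

(1,6) (2,9) (3,5) (4,2) (5,8) (6,3) (7,7) (8,4) (9,1)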